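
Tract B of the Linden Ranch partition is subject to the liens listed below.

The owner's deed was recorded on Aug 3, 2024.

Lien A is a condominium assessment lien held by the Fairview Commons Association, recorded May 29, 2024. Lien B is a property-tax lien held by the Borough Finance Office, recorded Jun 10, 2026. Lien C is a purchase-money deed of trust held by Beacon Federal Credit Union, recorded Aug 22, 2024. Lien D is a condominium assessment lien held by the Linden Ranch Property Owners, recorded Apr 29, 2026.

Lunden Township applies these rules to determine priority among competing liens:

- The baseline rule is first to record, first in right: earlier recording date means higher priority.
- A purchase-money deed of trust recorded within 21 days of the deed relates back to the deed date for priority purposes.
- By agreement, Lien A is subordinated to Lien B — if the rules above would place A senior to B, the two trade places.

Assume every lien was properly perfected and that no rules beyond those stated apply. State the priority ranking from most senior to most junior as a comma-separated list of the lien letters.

B, C, D, A

Adjusting effective dates: C's effective date is the deed date, Aug 3, 2024.
Ordering by effective date: A (May 29, 2024), C (Aug 3, 2024), D (Apr 29, 2026), B (Jun 10, 2026).
A would otherwise be senior to B, so under the subordination agreement A and B exchange positions.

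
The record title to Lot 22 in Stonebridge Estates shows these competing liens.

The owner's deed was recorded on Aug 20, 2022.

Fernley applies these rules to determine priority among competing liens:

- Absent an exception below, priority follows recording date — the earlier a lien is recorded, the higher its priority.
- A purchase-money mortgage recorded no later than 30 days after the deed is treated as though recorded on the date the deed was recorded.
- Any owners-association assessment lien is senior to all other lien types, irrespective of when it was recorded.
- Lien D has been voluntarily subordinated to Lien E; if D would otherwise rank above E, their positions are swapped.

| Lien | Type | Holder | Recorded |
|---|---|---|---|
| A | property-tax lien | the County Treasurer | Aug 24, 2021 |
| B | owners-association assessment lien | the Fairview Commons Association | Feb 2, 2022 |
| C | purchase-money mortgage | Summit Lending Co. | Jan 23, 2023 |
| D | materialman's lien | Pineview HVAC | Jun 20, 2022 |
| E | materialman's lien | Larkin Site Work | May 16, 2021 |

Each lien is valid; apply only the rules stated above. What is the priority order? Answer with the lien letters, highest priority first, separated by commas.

B, E, A, D, C

Adjusting effective dates: C missed the 30-day window (156 days after the deed), so its recording date stands.
As an owners-association assessment lien, B is senior to every other lien.
Among the remaining liens, by effective date: E (May 16, 2021), A (Aug 24, 2021), D (Jun 20, 2022), C (Jan 23, 2023).
D already ranks below E; the subordination has no effect.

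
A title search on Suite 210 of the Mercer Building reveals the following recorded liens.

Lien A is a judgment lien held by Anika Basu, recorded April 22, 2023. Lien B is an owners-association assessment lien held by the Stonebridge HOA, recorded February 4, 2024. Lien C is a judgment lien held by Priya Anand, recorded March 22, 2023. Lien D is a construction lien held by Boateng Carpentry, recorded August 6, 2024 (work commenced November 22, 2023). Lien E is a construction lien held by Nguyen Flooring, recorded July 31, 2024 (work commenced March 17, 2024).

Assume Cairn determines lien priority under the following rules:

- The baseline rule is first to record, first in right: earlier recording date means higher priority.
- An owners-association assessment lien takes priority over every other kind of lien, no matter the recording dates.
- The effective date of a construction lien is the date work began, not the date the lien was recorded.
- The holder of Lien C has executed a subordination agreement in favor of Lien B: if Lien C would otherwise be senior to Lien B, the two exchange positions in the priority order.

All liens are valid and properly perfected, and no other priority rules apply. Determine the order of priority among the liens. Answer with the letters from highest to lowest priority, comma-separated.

B, C, A, D, E

First, effective dates: D's effective date is November 22, 2023, when work began; E's effective date is March 17, 2024, when work began.
As an owners-association assessment lien, B is senior to every other lien.
Among the remaining liens, by effective date: C (March 22, 2023), A (April 22, 2023), D (November 22, 2023), E (March 17, 2024).
Since C is not senior to B, the subordination leaves the order unchanged.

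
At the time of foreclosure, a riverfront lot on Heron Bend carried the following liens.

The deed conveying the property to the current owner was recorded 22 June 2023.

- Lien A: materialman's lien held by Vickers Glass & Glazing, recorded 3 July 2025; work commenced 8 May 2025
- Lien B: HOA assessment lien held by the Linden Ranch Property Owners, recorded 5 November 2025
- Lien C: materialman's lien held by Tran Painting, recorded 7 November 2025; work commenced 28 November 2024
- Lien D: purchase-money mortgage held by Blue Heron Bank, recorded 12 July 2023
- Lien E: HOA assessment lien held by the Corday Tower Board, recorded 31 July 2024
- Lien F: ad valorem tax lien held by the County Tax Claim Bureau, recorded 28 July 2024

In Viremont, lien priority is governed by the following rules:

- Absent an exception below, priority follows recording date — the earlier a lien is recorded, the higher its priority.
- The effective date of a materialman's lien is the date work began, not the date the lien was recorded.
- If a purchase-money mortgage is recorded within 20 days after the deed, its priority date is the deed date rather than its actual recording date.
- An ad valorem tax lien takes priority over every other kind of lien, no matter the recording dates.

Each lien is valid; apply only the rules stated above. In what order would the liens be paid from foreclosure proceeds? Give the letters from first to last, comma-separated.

Effective dates after the stated exceptions: A relates back to 8 May 2025 (work commenced); C's effective date is 28 November 2024, when work began; D relates back to the deed date 22 June 2023.
As an ad valorem tax lien, F is senior to every other lien.
Among the remaining liens, by effective date: D (22 June 2023), E (31 July 2024), C (28 November 2024), A (8 May 2025), B (5 November 2025).

F, D, E, C, A, B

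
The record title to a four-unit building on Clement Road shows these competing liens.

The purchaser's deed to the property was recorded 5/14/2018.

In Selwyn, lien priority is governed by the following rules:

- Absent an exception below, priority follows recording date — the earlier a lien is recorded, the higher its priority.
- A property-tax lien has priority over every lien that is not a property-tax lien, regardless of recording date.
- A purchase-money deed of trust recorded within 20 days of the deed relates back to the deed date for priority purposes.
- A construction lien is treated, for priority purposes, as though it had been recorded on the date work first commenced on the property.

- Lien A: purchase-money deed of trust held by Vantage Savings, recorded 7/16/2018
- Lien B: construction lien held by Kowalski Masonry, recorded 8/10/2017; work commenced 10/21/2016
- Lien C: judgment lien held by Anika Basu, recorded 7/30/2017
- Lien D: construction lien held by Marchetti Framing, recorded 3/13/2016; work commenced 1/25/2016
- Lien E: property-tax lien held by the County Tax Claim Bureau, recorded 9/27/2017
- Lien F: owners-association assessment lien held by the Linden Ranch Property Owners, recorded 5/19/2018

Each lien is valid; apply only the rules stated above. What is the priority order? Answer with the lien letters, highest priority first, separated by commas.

E, D, B, C, F, A

Effective dates: A was recorded 63 days after the deed — beyond 20 days — so no relation-back applies; B is treated as recorded 10/21/2016, the work-commencement date; D relates back to 1/25/2016 (work commenced).
E is a property-tax lien, so it outranks all other liens regardless of date.
The other liens, earliest effective date first: D (1/25/2016), B (10/21/2016), C (7/30/2017), F (5/19/2018), A (7/16/2018).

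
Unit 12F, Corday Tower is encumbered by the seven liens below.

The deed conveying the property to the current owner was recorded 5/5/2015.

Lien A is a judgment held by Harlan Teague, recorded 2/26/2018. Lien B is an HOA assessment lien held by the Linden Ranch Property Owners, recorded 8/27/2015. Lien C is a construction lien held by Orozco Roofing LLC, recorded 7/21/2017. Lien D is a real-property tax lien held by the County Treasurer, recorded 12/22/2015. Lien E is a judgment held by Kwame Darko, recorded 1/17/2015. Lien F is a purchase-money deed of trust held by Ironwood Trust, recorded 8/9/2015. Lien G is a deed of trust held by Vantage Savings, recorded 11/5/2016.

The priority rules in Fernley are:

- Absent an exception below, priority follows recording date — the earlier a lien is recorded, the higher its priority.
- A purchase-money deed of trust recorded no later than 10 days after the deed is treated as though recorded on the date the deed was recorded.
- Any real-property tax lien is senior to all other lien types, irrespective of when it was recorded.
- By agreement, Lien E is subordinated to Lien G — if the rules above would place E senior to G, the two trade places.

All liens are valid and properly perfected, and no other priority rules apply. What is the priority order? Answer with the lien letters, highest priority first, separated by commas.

Effective dates after the stated exceptions: F was recorded 96 days after the deed, outside the 10-day window, so it keeps its recording date.
D is a real-property tax lien, so it outranks all other liens regardless of date.
The other liens, earliest effective date first: E (1/17/2015), F (8/9/2015), B (8/27/2015), G (11/5/2016), C (7/21/2017), A (2/26/2018).
Because E would otherwise rank above G, the subordination swaps them.

D, G, F, B, E, C, A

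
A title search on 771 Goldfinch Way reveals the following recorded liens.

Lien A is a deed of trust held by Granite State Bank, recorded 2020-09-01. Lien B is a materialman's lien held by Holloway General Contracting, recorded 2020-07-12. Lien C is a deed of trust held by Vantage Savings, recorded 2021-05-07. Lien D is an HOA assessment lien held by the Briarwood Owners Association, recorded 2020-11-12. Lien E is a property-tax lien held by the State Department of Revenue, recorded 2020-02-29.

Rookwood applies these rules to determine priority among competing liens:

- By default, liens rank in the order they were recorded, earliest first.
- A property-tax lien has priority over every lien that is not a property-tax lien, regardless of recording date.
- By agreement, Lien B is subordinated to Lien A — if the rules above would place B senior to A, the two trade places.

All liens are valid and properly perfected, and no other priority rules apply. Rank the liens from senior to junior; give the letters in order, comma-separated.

As a property-tax lien, E is senior to every other lien.
The other liens, earliest effective date first: B (2020-07-12), A (2020-09-01), D (2020-11-12), C (2021-05-07).
Because B would otherwise rank above A, the subordination swaps them.

E, A, B, D, C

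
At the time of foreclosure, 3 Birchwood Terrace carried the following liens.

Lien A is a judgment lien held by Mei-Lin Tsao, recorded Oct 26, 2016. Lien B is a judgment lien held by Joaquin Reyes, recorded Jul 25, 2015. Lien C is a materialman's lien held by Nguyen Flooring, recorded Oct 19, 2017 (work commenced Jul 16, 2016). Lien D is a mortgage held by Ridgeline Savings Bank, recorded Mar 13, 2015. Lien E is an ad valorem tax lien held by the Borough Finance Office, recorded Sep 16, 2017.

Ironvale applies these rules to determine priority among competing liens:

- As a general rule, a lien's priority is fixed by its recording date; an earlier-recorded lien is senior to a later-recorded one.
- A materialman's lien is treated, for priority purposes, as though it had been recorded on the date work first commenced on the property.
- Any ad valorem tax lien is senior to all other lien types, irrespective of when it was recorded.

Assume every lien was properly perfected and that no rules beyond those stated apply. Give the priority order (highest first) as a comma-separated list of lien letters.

E, D, B, C, A

Effective dates after the stated exceptions: C is treated as recorded Jul 16, 2016, the work-commencement date.
As an ad valorem tax lien, E is senior to every other lien.
Remaining liens by effective date: D (Mar 13, 2015), B (Jul 25, 2015), C (Jul 16, 2016), A (Oct 26, 2016).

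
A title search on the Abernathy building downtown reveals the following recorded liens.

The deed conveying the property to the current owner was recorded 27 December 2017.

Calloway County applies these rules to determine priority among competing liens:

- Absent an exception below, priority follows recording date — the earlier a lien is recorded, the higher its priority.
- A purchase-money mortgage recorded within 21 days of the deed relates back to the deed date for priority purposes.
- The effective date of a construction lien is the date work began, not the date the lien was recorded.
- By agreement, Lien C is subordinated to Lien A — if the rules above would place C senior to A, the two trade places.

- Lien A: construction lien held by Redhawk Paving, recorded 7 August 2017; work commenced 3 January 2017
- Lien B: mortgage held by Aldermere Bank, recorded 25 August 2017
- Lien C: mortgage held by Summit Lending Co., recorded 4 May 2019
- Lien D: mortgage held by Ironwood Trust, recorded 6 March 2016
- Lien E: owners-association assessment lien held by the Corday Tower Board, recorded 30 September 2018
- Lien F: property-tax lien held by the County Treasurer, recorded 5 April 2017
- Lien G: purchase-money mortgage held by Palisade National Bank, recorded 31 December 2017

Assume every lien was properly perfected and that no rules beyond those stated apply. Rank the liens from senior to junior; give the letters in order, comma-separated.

First, effective dates: A is treated as recorded 3 January 2017, the work-commencement date; G's effective date is the deed date, 27 December 2017.
Sorted by effective date: D (6 March 2016), A (3 January 2017), F (5 April 2017), B (25 August 2017), G (27 December 2017), E (30 September 2018), C (4 May 2019).
Since C is not senior to A, the subordination leaves the order unchanged.

D, A, F, B, G, E, C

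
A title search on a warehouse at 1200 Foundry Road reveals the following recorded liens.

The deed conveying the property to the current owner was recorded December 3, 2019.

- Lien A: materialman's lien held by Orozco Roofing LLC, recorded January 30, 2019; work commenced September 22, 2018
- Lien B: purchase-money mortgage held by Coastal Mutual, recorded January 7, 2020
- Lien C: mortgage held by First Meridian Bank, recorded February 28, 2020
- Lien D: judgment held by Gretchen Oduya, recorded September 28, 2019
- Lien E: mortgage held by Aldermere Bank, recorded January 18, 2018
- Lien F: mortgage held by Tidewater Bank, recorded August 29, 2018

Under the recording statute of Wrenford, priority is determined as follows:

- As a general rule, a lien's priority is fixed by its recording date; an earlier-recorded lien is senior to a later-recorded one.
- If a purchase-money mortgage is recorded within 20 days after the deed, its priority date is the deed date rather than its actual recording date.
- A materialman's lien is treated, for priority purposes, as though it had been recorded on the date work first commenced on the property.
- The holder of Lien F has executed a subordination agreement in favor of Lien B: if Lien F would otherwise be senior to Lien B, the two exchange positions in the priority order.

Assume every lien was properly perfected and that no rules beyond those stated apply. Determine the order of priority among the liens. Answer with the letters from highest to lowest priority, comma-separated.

Effective dates: A relates back to September 22, 2018 (work commenced); B missed the 20-day window (35 days after the deed), so its recording date stands.
Ordering by effective date: E (January 18, 2018), F (August 29, 2018), A (September 22, 2018), D (September 28, 2019), B (January 7, 2020), C (February 28, 2020).
F would otherwise be senior to B, so under the subordination agreement F and B exchange positions.

E, B, A, D, F, C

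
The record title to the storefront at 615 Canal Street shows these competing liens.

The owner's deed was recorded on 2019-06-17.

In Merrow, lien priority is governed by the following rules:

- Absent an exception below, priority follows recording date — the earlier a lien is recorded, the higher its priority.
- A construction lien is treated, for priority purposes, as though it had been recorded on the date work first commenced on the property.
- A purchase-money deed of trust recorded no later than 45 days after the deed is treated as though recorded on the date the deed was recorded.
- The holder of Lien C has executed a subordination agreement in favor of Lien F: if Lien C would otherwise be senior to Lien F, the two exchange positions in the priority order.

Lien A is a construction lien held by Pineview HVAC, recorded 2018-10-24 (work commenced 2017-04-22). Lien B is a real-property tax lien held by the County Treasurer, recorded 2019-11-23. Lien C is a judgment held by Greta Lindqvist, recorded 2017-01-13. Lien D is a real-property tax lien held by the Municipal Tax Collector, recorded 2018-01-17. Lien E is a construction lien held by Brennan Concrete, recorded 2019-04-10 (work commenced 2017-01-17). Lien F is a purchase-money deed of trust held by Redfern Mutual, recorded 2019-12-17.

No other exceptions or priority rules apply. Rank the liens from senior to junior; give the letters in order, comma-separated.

Effective dates: A is treated as recorded 2017-04-22, the work-commencement date; E relates back to 2017-01-17 (work commenced); F was recorded 183 days after the deed, outside the 45-day window, so it keeps its recording date.
Sorted by effective date: C (2017-01-13), E (2017-01-17), A (2017-04-22), D (2018-01-17), B (2019-11-23), F (2019-12-17).
The subordination applies — C was senior to F — so C and F swap.

F, E, A, D, B, C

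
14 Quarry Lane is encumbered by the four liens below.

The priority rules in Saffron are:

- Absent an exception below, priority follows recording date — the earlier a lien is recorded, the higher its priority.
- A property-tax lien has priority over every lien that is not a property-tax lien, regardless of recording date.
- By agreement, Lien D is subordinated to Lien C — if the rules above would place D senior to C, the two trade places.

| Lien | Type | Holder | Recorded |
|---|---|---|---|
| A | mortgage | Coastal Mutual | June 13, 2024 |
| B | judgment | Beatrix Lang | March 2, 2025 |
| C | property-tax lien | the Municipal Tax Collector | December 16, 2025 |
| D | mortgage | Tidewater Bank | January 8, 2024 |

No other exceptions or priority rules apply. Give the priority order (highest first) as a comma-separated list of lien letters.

C, D, A, B

C, as a property-tax lien, has superpriority and ranks first.
Remaining liens by effective date: D (January 8, 2024), A (June 13, 2024), B (March 2, 2025).
D already ranks below C; the subordination has no effect.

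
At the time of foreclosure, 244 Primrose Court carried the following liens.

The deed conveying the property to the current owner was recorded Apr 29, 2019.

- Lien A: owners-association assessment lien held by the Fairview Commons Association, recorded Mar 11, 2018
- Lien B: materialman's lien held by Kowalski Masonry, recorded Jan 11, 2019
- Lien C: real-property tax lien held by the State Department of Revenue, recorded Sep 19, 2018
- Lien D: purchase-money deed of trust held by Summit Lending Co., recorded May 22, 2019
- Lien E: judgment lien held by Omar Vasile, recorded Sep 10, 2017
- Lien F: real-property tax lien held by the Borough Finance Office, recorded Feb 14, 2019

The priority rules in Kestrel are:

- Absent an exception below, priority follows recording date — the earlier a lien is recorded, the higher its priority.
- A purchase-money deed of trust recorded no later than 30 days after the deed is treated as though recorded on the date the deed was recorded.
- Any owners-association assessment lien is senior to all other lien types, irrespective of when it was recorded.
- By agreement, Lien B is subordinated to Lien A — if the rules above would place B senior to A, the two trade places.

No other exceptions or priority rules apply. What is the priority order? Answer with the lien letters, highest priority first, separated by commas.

Effective dates: D's effective date is the deed date, Apr 29, 2019.
A is an owners-association assessment lien and takes priority over every other lien.
Remaining liens by effective date: E (Sep 10, 2017), C (Sep 19, 2018), B (Jan 11, 2019), F (Feb 14, 2019), D (Apr 29, 2019).
B already ranks below A; the subordination has no effect.

A, E, C, B, F, D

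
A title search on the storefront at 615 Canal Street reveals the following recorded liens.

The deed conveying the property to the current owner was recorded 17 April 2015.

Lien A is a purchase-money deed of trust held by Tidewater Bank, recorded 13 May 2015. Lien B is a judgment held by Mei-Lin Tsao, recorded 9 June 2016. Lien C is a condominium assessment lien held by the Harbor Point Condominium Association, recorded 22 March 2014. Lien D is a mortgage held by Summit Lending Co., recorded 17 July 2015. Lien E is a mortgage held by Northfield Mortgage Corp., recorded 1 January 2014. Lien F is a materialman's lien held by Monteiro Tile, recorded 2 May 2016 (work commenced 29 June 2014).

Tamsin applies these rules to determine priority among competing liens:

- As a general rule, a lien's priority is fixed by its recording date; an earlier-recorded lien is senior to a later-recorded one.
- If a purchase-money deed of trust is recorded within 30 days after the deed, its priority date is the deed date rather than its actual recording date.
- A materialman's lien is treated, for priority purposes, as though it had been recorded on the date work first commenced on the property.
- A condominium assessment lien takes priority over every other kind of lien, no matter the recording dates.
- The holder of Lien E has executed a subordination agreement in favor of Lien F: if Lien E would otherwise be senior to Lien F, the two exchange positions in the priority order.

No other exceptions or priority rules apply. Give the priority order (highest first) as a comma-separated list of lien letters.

Effective dates after the stated exceptions: A's effective date is the deed date, 17 April 2015; F relates back to 29 June 2014 (work commenced).
As a condominium assessment lien, C is senior to every other lien.
The other liens, earliest effective date first: E (1 January 2014), F (29 June 2014), A (17 April 2015), D (17 July 2015), B (9 June 2016).
E would otherwise be senior to F, so under the subordination agreement E and F exchange positions.

C, F, E, A, D, B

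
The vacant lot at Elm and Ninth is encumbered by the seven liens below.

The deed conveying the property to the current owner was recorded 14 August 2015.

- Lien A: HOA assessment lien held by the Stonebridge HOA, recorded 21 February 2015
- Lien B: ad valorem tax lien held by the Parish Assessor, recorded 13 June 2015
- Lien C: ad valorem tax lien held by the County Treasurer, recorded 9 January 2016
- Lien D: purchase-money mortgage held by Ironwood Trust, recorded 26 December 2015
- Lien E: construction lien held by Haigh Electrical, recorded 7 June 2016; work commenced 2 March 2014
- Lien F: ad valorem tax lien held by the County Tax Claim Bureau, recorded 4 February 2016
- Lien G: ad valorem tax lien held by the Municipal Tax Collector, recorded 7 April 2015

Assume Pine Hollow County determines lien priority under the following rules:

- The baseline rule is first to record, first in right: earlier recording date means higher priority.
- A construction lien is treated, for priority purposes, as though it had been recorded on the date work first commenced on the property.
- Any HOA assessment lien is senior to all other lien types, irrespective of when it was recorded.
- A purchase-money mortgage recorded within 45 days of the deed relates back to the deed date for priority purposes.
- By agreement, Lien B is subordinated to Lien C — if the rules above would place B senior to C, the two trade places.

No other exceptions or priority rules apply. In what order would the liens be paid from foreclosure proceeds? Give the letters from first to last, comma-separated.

Effective dates: D missed the 45-day window (134 days after the deed), so its recording date stands; E relates back to 2 March 2014 (work commenced).
A is an HOA assessment lien and takes priority over every other lien.
Among the remaining liens, by effective date: E (2 March 2014), G (7 April 2015), B (13 June 2015), D (26 December 2015), C (9 January 2016), F (4 February 2016).
B would otherwise be senior to C, so under the subordination agreement B and C exchange positions.

A, E, G, C, D, B, F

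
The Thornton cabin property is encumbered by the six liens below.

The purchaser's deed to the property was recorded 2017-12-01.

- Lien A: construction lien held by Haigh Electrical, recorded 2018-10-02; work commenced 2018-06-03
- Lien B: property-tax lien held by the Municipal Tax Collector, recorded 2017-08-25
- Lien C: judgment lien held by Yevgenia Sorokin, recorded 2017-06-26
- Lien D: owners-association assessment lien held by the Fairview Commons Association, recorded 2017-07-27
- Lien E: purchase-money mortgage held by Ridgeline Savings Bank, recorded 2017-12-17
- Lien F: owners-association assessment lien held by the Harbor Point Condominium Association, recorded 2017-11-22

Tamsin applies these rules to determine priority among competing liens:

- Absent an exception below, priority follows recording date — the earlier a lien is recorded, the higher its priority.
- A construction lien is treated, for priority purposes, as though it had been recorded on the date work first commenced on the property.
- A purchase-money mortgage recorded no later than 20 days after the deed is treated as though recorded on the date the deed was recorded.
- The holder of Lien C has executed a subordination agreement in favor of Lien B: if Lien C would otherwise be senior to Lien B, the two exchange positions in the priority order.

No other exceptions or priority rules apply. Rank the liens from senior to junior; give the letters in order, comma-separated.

First, effective dates: A is treated as recorded 2018-06-03, the work-commencement date; E relates back to the deed date 2017-12-01.
Sorted by effective date: C (2017-06-26), D (2017-07-27), B (2017-08-25), F (2017-11-22), E (2017-12-01), A (2018-06-03).
C is senior to B before the subordination, so the two trade places.

B, D, C, F, E, A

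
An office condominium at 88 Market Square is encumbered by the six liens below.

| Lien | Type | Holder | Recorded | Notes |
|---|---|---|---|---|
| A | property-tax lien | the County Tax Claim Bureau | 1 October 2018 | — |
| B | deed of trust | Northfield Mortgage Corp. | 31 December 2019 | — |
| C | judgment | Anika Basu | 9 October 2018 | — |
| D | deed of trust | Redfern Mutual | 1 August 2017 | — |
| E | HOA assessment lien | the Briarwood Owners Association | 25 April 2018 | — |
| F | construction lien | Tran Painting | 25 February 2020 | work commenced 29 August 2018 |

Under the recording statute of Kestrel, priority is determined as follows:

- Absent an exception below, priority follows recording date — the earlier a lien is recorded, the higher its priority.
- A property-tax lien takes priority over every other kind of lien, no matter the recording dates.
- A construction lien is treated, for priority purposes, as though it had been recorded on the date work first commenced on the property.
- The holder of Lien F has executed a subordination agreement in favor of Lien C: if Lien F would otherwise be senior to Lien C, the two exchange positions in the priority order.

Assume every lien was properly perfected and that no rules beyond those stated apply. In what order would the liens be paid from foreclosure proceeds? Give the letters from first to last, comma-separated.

Effective dates: F relates back to 29 August 2018 (work commenced).
A is a property-tax lien, so it outranks all other liens regardless of date.
Remaining liens by effective date: D (1 August 2017), E (25 April 2018), F (29 August 2018), C (9 October 2018), B (31 December 2019).
F would otherwise be senior to C, so under the subordination agreement F and C exchange positions.

A, D, E, C, F, B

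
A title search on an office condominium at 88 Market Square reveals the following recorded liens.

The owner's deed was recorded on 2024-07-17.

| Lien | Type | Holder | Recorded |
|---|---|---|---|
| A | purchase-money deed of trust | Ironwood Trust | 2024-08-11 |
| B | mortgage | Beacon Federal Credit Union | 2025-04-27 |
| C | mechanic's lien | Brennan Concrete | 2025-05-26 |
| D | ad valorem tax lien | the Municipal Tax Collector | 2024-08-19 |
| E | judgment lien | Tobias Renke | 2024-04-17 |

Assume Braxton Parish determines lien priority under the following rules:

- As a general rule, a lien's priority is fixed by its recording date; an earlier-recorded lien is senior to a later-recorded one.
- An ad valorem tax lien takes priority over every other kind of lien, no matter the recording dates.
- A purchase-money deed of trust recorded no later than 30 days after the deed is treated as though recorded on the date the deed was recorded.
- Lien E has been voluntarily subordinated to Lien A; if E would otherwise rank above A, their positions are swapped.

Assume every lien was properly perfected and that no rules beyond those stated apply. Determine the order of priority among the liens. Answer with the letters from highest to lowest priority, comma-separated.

D, A, E, B, C

Adjusting effective dates: A was recorded within the 30-day window, so its effective date is the deed date 2024-07-17.
D, as an ad valorem tax lien, has superpriority and ranks first.
Among the remaining liens, by effective date: E (2024-04-17), A (2024-07-17), B (2025-04-27), C (2025-05-26).
Because E would otherwise rank above A, the subordination swaps them.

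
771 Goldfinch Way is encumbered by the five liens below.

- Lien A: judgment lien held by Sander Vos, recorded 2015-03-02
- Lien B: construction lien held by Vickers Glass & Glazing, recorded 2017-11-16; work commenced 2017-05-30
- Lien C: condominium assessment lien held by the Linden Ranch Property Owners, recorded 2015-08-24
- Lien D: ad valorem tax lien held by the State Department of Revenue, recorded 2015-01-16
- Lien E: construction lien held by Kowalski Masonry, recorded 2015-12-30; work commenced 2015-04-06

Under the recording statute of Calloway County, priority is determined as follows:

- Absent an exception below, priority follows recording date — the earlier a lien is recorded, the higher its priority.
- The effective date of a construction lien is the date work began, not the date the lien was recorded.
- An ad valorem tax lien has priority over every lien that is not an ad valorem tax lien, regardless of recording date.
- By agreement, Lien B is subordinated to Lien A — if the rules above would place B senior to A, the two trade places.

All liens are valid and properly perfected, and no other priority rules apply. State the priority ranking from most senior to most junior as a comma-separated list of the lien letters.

D, A, E, C, B

Effective dates after the stated exceptions: B's effective date is 2017-05-30, when work began; E is treated as recorded 2015-04-06, the work-commencement date.
D is an ad valorem tax lien, so it outranks all other liens regardless of date.
Among the remaining liens, by effective date: A (2015-03-02), E (2015-04-06), C (2015-08-24), B (2017-05-30).
B is already junior to A, so the subordination agreement changes nothing.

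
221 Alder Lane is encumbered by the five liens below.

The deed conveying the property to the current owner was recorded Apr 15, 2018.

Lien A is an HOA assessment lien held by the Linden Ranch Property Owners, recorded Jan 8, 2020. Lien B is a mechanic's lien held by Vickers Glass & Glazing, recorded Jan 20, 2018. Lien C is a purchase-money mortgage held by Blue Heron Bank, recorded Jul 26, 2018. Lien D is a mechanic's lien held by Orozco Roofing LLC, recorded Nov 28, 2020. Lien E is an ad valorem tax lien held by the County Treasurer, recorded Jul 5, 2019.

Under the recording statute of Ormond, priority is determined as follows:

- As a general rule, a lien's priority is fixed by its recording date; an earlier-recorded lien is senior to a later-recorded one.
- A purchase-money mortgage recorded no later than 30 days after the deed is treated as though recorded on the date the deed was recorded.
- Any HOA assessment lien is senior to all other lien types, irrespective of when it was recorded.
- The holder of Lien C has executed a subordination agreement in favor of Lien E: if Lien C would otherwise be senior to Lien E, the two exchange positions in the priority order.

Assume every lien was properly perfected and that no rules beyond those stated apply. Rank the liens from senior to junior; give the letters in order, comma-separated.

A, B, E, C, D

Effective dates after the stated exceptions: C was recorded 102 days after the deed, outside the 30-day window, so it keeps its recording date.
A is an HOA assessment lien, so it outranks all other liens regardless of date.
Among the remaining liens, by effective date: B (Jan 20, 2018), C (Jul 26, 2018), E (Jul 5, 2019), D (Nov 28, 2020).
C would otherwise be senior to E, so under the subordination agreement C and E exchange positions.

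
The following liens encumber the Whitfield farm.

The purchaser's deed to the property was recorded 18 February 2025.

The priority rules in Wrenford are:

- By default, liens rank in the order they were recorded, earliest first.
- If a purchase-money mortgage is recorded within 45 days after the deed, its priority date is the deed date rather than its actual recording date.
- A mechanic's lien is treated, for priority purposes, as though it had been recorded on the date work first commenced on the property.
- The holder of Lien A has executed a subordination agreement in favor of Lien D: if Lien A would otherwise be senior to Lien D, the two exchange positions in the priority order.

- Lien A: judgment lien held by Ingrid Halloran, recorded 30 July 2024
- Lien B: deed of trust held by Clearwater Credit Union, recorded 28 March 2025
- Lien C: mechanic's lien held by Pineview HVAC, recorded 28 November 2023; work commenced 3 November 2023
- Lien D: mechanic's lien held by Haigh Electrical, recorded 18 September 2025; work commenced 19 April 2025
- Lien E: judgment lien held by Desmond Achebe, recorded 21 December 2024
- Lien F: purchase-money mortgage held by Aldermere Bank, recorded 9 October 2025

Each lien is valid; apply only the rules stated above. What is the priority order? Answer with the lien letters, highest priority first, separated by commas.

Adjusting effective dates: C's effective date is 3 November 2023, when work began; D's effective date is 19 April 2025, when work began; F missed the 45-day window (233 days after the deed), so its recording date stands.
By effective date: C (3 November 2023), A (30 July 2024), E (21 December 2024), B (28 March 2025), D (19 April 2025), F (9 October 2025).
A is senior to D before the subordination, so the two trade places.

C, D, E, B, A, F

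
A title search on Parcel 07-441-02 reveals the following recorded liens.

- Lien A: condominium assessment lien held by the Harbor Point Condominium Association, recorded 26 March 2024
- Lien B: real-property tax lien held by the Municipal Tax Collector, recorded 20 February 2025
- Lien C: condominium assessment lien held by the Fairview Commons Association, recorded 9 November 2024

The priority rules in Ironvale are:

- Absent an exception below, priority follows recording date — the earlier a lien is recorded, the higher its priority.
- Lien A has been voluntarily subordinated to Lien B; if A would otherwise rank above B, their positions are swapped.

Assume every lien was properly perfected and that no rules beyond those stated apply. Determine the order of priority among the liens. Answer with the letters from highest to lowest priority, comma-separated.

Ordering by effective date: A (26 March 2024), C (9 November 2024), B (20 February 2025).
The subordination applies — A was senior to B — so A and B swap.

B, C, A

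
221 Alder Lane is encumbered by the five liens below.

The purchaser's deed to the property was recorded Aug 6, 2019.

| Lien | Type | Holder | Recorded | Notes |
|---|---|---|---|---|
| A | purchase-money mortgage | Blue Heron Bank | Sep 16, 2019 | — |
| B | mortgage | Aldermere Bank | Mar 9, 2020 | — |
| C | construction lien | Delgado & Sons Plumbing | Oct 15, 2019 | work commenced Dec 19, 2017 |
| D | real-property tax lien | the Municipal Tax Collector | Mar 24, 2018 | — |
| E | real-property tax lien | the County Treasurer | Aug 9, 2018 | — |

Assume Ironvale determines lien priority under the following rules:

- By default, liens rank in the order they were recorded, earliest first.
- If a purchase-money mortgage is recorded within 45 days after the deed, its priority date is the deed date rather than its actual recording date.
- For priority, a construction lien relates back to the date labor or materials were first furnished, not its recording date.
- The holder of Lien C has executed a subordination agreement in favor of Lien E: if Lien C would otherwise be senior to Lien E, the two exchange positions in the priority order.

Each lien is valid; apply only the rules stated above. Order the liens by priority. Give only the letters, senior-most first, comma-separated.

Effective dates: A was recorded within the 45-day window, so its effective date is the deed date Aug 6, 2019; C's effective date is Dec 19, 2017, when work began.
By effective date: C (Dec 19, 2017), D (Mar 24, 2018), E (Aug 9, 2018), A (Aug 6, 2019), B (Mar 9, 2020).
Because C would otherwise rank above E, the subordination swaps them.

E, D, C, A, B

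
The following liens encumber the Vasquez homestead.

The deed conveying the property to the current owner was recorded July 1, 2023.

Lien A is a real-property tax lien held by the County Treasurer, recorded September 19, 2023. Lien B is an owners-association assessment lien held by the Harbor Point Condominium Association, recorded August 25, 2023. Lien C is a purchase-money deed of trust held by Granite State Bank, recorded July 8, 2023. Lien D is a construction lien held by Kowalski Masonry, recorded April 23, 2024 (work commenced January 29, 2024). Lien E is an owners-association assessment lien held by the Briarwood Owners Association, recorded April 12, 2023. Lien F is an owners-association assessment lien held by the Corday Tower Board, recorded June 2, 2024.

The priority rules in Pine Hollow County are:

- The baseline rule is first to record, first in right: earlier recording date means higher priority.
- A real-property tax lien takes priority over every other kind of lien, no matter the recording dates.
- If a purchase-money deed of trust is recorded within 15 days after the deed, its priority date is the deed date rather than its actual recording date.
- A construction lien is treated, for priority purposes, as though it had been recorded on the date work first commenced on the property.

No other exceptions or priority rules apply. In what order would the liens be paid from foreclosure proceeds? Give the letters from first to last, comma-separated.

A, E, C, B, D, F

Effective dates after the stated exceptions: C's effective date is the deed date, July 1, 2023; D relates back to January 29, 2024 (work commenced).
As a real-property tax lien, A is senior to every other lien.
Remaining liens by effective date: E (April 12, 2023), C (July 1, 2023), B (August 25, 2023), D (January 29, 2024), F (June 2, 2024).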